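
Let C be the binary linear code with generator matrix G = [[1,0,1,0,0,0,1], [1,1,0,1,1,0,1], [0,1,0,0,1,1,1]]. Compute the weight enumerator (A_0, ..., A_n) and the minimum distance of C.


Weight distribution: A_0 = 1, A_3 = 2, A_4 = 3, A_5 = 2. Minimum distance d = 3.

Enumerate all 2^3 = 8 messages m ∈ F_2^3.
For each, compute codeword c = mG in F_2^7, then tally its weight.
  m = 000 → c = 0000000, weight = 0.
  m = 100 → c = 1010001, weight = 3.
  m = 010 → c = 1101101, weight = 5.
  m = 110 → c = 0111100, weight = 4.
  m = 001 → c = 0100111, weight = 4.
  m = 101 → c = 1110110, weight = 5.
  m = 011 → c = 1001010, weight = 3.
  m = 111 → c = 0011011, weight = 4.
Tally weights:
  weight 0: 1 codewords.
  weight 3: 2 codewords.
  weight 4: 3 codewords.
  weight 5: 2 codewords.
Minimum distance d = smallest w > 0 with A_w > 0 = 3.
Sanity: Σ A_w = 8 = 2^3 = 8 ✓.


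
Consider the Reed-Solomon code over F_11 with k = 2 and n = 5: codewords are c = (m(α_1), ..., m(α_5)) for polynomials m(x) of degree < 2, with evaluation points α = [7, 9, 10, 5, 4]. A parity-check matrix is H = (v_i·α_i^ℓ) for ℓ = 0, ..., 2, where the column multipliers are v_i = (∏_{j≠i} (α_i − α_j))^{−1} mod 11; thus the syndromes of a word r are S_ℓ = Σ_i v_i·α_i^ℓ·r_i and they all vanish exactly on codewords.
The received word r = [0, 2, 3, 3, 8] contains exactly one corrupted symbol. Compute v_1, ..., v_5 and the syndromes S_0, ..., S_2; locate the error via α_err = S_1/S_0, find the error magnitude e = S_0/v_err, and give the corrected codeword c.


S = (4, 9, 1), error at position 4, error magnitude e = 5, c = [0, 2, 3, 9, 8].

Step 1: column multipliers v_i = (∏_{j≠i}(α_i − α_j))^{−1} mod 11.
  i = 1 (α = 7): (7−9)(7−10)(7−5)(7−4) = (−2)·(−3)·2·3 = 36 ≡ 3, so v_1 = 3^{−1} = 4 (mod 11).
  i = 2 (α = 9): (9−7)(9−10)(9−5)(9−4) = 2·(−1)·4·5 = −40 ≡ 4, so v_2 = 4^{−1} = 3 (mod 11).
  i = 3 (α = 10): (10−7)(10−9)(10−5)(10−4) = 3·1·5·6 = 90 ≡ 2, so v_3 = 2^{−1} = 6 (mod 11).
  i = 4 (α = 5): (5−7)(5−9)(5−10)(5−4) = (−2)·(−4)·(−5)·1 = −40 ≡ 4, so v_4 = 4^{−1} = 3 (mod 11).
  i = 5 (α = 4): (4−7)(4−9)(4−10)(4−5) = (−3)·(−5)·(−6)·(−1) = 90 ≡ 2, so v_5 = 2^{−1} = 6 (mod 11).
  v = [4, 3, 6, 3, 6].
Step 2: syndromes of r = [0, 2, 3, 3, 8] (all sums mod 11).
  S_0 = Σ v_i r_i = 4·0 + 3·2 + 6·3 + 3·3 + 6·8 = 81 ≡ 4.
  S_1 = Σ v_i α_i r_i = 4·7·0 + 3·9·2 + 6·10·3 + 3·5·3 + 6·4·8 = 471 ≡ 9.
  α_i^2 mod 11 = [5, 4, 1, 3, 5].
  S_2 = Σ v_i α_i^2 r_i = 4·5·0 + 3·4·2 + 6·1·3 + 3·3·3 + 6·5·8 = 309 ≡ 1.
  S = (4, 9, 1) ≠ 0, so r is not a codeword (an error is present).
Step 3: locate the error. For a single error e at position i, S_ℓ = v_i·e·α_i^ℓ, so α_err = S_1/S_0.
  S_0^{−1} = 4^{−1} = 3 (mod 11), so α_err = 9·3 = 27 ≡ 5 = α_4. Error position i = 4.
  Consistency check: S_2/S_1 = 1·5 = 5 ≡ 5 = α_err ✓ (single-error assumption holds).
Step 4: error magnitude e = S_0/v_4 = S_0·∏_{j≠4}(α_4 − α_j) = 4·4 = 16 ≡ 5 (mod 11).
Step 5: correct position 4: c_4 = r_4 − e = 3 − 5 ≡ 9 (mod 11). Hence c = [0, 2, 3, 9, 8].
  Check: interpolating c through the α_i gives m(x) = 4 + 1·x (degree < 2) with m(α_i) = c_i for every i, so c is indeed a codeword.


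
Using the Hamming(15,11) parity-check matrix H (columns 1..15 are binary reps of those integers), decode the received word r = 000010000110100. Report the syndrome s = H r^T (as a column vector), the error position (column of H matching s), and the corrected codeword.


s = (1, 0, 0, 1)^T, error position = 9, corrected codeword c = 000010001110100

Compute s = H r^T mod 2 one row at a time:
  s_1 = 0 + 0 + 1 + 1 + 0 + 1 + 0 + 0 = 3 ≡ 1 (mod 2).
  s_2 = 0 + 1 + 0 + 0 + 0 + 1 + 0 + 0 = 2 ≡ 0 (mod 2).
  s_3 = 0 + 0 + 0 + 0 + 1 + 1 + 0 + 0 = 2 ≡ 0 (mod 2).
  s_4 = 0 + 0 + 1 + 0 + 0 + 1 + 1 + 0 = 3 ≡ 1 (mod 2).
s = (1, 0, 0, 1)^T — this equals column 9 of H (binary 1001), so error is at position 9.
Correct: flip bit 9 of r = 000010000110100 to get c = 000010001110100.


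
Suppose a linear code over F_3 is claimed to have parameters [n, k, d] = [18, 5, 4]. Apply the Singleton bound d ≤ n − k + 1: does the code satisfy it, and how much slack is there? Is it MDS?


Singleton RHS = n − k + 1 = 14, slack = 10, bound satisfied, not MDS.

Singleton bound: d ≤ n − k + 1.
Here n = 18, k = 5, so n − k + 1 = 14.
Given d = 4, check d ≤ 14: YES.
Slack = (n − k + 1) − d = 10.
The code is NOT MDS (slack = 10 > 0).
Description: the claimed parameters are [18, 5, 4]_3; such a code would be non-MDS.


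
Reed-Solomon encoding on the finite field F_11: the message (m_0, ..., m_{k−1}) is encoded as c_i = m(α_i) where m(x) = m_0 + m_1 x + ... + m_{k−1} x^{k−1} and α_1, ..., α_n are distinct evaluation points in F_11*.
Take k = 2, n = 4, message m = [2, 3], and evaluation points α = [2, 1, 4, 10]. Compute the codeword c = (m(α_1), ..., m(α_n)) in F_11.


c = [8, 5, 3, 10]

Message polynomial: m(x) = 2 + 3·x (mod 11).
For each evaluation point α_i, compute m(α_i) mod 11:
  α_1 = 2: Horner steps 3 → 8, so m(2) = 8.
  α_2 = 1: Horner steps 3 → 5, so m(1) = 5.
  α_3 = 4: Horner steps 3 → 3, so m(4) = 3.
  α_4 = 10: Horner steps 3 → 10, so m(10) = 10.
Codeword c = [8, 5, 3, 10] ∈ F_11^4.


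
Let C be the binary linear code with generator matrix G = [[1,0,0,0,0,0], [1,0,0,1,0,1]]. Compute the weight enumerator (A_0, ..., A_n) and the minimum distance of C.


Weight distribution: A_0 = 1, A_1 = 1, A_2 = 1, A_3 = 1. Minimum distance d = 1.

Enumerate all 2^2 = 4 messages m ∈ F_2^2.
For each, compute codeword c = mG in F_2^6, then tally its weight.
  m = 00 → c = 000000, weight = 0.
  m = 10 → c = 100000, weight = 1.
  m = 01 → c = 100101, weight = 3.
  m = 11 → c = 000101, weight = 2.
Tally weights:
  weight 0: 1 codewords.
  weight 1: 1 codewords.
  weight 2: 1 codewords.
  weight 3: 1 codewords.
Minimum distance d = smallest w > 0 with A_w > 0 = 1.
Sanity: Σ A_w = 4 = 2^2 = 4 ✓.


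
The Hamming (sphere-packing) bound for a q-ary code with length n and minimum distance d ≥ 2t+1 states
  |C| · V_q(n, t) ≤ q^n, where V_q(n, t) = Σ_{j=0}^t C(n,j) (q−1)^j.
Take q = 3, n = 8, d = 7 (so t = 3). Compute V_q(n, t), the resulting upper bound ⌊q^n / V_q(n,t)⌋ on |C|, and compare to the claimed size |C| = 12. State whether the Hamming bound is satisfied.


V_q(n, t) = 577, q^n = 6561, Hamming bound = 11, |C| = 12 > bound (violated).

Step 1: Compute V_q(n, t) = Σ_{j=0}^3 C(n, j) (q−1)^j.
  j = 0: C(8,0)·(2)^0 = 1·1 = 1.
  j = 1: C(8,1)·(2)^1 = 8·2 = 16.
  j = 2: C(8,2)·(2)^2 = 28·4 = 112.
  j = 3: C(8,3)·(2)^3 = 56·8 = 448.
  V_q(n, t) = 1 + 16 + 112 + 448 = 577.
Step 2: q^n = 3^8 = 6561.
Step 3: Hamming bound ⌊q^n / V_q(n,t)⌋ = ⌊6561/577⌋ = 11.
Step 4: Compare |C| = 12 to 11: violated.
The claimed |C| lies above the Hamming bound, so no 3-ary code of length 8 with d ≥ 7 can have 12 codewords.


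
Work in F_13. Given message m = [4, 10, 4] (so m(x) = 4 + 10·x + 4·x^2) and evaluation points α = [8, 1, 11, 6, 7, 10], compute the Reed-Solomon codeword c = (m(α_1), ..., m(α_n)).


c = [2, 5, 0, 0, 10, 10]

Message polynomial: m(x) = 4 + 10·x + 4·x^2 (mod 13).
For each evaluation point α_i, compute m(α_i) mod 13:
  α_1 = 8: Horner steps 4 → 3 → 2, so m(8) = 2.
  α_2 = 1: Horner steps 4 → 1 → 5, so m(1) = 5.
  α_3 = 11: Horner steps 4 → 2 → 0, so m(11) = 0.
  α_4 = 6: Horner steps 4 → 8 → 0, so m(6) = 0.
  α_5 = 7: Horner steps 4 → 12 → 10, so m(7) = 10.
  α_6 = 10: Horner steps 4 → 11 → 10, so m(10) = 10.
Codeword c = [2, 5, 0, 0, 10, 10] ∈ F_13^6.


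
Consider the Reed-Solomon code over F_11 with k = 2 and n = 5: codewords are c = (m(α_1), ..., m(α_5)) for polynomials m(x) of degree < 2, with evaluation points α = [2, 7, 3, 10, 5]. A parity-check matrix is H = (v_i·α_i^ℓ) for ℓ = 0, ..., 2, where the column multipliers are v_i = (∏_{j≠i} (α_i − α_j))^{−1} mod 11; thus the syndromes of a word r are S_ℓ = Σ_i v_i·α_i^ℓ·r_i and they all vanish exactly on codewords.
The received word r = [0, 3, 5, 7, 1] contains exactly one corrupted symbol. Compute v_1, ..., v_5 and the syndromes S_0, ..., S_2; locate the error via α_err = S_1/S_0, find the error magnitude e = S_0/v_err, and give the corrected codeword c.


S = (6, 8, 7), error at position 5, error magnitude e = 8, c = [0, 3, 5, 7, 4].

Step 1: column multipliers v_i = (∏_{j≠i}(α_i − α_j))^{−1} mod 11.
  i = 1 (α = 2): (2−7)(2−3)(2−10)(2−5) = (−5)·(−1)·(−8)·(−3) = 120 ≡ 10, so v_1 = 10^{−1} = 10 (mod 11).
  i = 2 (α = 7): (7−2)(7−3)(7−10)(7−5) = 5·4·(−3)·2 = −120 ≡ 1, so v_2 = 1^{−1} = 1 (mod 11).
  i = 3 (α = 3): (3−2)(3−7)(3−10)(3−5) = 1·(−4)·(−7)·(−2) = −56 ≡ 10, so v_3 = 10^{−1} = 10 (mod 11).
  i = 4 (α = 10): (10−2)(10−7)(10−3)(10−5) = 8·3·7·5 = 840 ≡ 4, so v_4 = 4^{−1} = 3 (mod 11).
  i = 5 (α = 5): (5−2)(5−7)(5−3)(5−10) = 3·(−2)·2·(−5) = 60 ≡ 5, so v_5 = 5^{−1} = 9 (mod 11).
  v = [10, 1, 10, 3, 9].
Step 2: syndromes of r = [0, 3, 5, 7, 1] (all sums mod 11).
  S_0 = Σ v_i r_i = 10·0 + 1·3 + 10·5 + 3·7 + 9·1 = 83 ≡ 6.
  S_1 = Σ v_i α_i r_i = 10·2·0 + 1·7·3 + 10·3·5 + 3·10·7 + 9·5·1 = 426 ≡ 8.
  α_i^2 mod 11 = [4, 5, 9, 1, 3].
  S_2 = Σ v_i α_i^2 r_i = 10·4·0 + 1·5·3 + 10·9·5 + 3·1·7 + 9·3·1 = 513 ≡ 7.
  S = (6, 8, 7) ≠ 0, so r is not a codeword (an error is present).
Step 3: locate the error. For a single error e at position i, S_ℓ = v_i·e·α_i^ℓ, so α_err = S_1/S_0.
  S_0^{−1} = 6^{−1} = 2 (mod 11), so α_err = 8·2 = 16 ≡ 5 = α_5. Error position i = 5.
  Consistency check: S_2/S_1 = 7·7 = 49 ≡ 5 = α_err ✓ (single-error assumption holds).
Step 4: error magnitude e = S_0/v_5 = S_0·∏_{j≠5}(α_5 − α_j) = 6·5 = 30 ≡ 8 (mod 11).
Step 5: correct position 5: c_5 = r_5 − e = 1 − 8 ≡ 4 (mod 11). Hence c = [0, 3, 5, 7, 4].
  Check: interpolating c through the α_i gives m(x) = 1 + 5·x (degree < 2) with m(α_i) = c_i for every i, so c is indeed a codeword.


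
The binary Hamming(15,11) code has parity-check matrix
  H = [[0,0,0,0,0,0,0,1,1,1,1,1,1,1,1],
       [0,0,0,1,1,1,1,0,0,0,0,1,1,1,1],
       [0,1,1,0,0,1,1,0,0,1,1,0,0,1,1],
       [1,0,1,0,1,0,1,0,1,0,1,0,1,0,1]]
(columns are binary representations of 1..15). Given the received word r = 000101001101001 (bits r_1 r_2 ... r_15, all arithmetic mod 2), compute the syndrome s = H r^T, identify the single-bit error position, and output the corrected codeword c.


s = (0, 0, 1, 0)^T, error position = 2, corrected codeword c = 010101001101001

Compute s = H r^T mod 2 one row at a time:
  s_1 = 0 + 1 + 1 + 0 + 1 + 0 + 0 + 1 = 4 ≡ 0 (mod 2).
  s_2 = 1 + 0 + 1 + 0 + 1 + 0 + 0 + 1 = 4 ≡ 0 (mod 2).
  s_3 = 0 + 0 + 1 + 0 + 1 + 0 + 0 + 1 = 3 ≡ 1 (mod 2).
  s_4 = 0 + 0 + 0 + 0 + 1 + 0 + 0 + 1 = 2 ≡ 0 (mod 2).
s = (0, 0, 1, 0)^T — this equals column 2 of H (binary 0010), so error is at position 2.
Correct: flip bit 2 of r = 000101001101001 to get c = 010101001101001.


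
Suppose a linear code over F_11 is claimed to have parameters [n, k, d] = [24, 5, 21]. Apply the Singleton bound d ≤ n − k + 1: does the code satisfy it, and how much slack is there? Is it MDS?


Singleton RHS = n − k + 1 = 20, slack = -1, bound violated (no such code; not MDS).

Singleton bound: d ≤ n − k + 1.
Here n = 24, k = 5, so n − k + 1 = 20.
Given d = 21, check d ≤ 20: NO.
Slack = (n − k + 1) − d = -1.
The slack is negative: d = 21 exceeds n − k + 1 = 20 by 1, so the Singleton bound is violated and no linear [24, 5, 21]_11 code can exist. In particular it is not MDS (MDS requires d = n − k + 1 exactly).
Description: the claimed parameters are [24, 5, 21]_11; such a code would be impossible (violates the Singleton bound).


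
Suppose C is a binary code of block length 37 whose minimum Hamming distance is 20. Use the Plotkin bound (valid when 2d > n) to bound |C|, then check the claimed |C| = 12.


Plotkin bound M ≤ 12; given |C| = 12 ≤ bound (satisfied).

Check applicability: 2d = 40, n = 37.
2d − n = 3 > 0, so Plotkin applies.
Compute d/(2d−n) = 20/3 ≈ 6.6667.
⌊d/(2d−n)⌋ = 6.
Plotkin bound: M ≤ 2·6 = 12.
Given |C| = 12, check: satisfied.
This |C| is at the Plotkin bound.


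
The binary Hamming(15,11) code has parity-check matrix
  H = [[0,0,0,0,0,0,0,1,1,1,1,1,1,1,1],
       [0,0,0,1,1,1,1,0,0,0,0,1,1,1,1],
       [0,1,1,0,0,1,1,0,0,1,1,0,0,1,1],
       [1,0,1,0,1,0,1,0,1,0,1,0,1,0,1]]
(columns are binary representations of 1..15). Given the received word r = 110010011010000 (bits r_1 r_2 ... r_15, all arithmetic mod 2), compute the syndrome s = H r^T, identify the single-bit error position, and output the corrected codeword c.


s = (1, 1, 0, 0)^T, error position = 12, corrected codeword c = 110010011011000

Compute s = H r^T mod 2 one row at a time:
  s_1 = 1 + 1 + 0 + 1 + 0 + 0 + 0 + 0 = 3 ≡ 1 (mod 2).
  s_2 = 0 + 1 + 0 + 0 + 0 + 0 + 0 + 0 = 1 ≡ 1 (mod 2).
  s_3 = 1 + 0 + 0 + 0 + 0 + 1 + 0 + 0 = 2 ≡ 0 (mod 2).
  s_4 = 1 + 0 + 1 + 0 + 1 + 1 + 0 + 0 = 4 ≡ 0 (mod 2).
s = (1, 1, 0, 0)^T — this equals column 12 of H (binary 1100), so error is at position 12.
Correct: flip bit 12 of r = 110010011010000 to get c = 110010011011000.


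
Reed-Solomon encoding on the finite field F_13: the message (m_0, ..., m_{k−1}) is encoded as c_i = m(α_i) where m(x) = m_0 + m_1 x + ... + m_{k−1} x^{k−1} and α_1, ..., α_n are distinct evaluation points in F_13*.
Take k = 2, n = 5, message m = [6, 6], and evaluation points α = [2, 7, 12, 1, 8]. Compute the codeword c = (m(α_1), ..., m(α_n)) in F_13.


c = [5, 9, 0, 12, 2]

Message polynomial: m(x) = 6 + 6·x (mod 13).
For each evaluation point α_i, compute m(α_i) mod 13:
  α_1 = 2: Horner steps 6 → 5, so m(2) = 5.
  α_2 = 7: Horner steps 6 → 9, so m(7) = 9.
  α_3 = 12: Horner steps 6 → 0, so m(12) = 0.
  α_4 = 1: Horner steps 6 → 12, so m(1) = 12.
  α_5 = 8: Horner steps 6 → 2, so m(8) = 2.
Codeword c = [5, 9, 0, 12, 2] ∈ F_13^5.


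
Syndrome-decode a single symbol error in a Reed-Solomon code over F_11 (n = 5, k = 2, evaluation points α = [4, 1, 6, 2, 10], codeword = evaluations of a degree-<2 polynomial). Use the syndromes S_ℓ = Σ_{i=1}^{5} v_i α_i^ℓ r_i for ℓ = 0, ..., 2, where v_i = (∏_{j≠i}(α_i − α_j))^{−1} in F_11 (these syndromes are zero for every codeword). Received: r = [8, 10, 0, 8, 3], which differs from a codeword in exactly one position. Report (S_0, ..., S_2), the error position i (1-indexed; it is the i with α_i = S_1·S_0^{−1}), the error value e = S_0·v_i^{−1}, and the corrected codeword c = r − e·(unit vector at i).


S = (8, 10, 7), error at position 1, error magnitude e = 4, c = [4, 10, 0, 8, 3].

Step 1: column multipliers v_i = (∏_{j≠i}(α_i − α_j))^{−1} mod 11.
  i = 1 (α = 4): (4−1)(4−6)(4−2)(4−10) = 3·(−2)·2·(−6) = 72 ≡ 6, so v_1 = 6^{−1} = 2 (mod 11).
  i = 2 (α = 1): (1−4)(1−6)(1−2)(1−10) = (−3)·(−5)·(−1)·(−9) = 135 ≡ 3, so v_2 = 3^{−1} = 4 (mod 11).
  i = 3 (α = 6): (6−4)(6−1)(6−2)(6−10) = 2·5·4·(−4) = −160 ≡ 5, so v_3 = 5^{−1} = 9 (mod 11).
  i = 4 (α = 2): (2−4)(2−1)(2−6)(2−10) = (−2)·1·(−4)·(−8) = −64 ≡ 2, so v_4 = 2^{−1} = 6 (mod 11).
  i = 5 (α = 10): (10−4)(10−1)(10−6)(10−2) = 6·9·4·8 = 1728 ≡ 1, so v_5 = 1^{−1} = 1 (mod 11).
  v = [2, 4, 9, 6, 1].
Step 2: syndromes of r = [8, 10, 0, 8, 3] (all sums mod 11).
  S_0 = Σ v_i r_i = 2·8 + 4·10 + 9·0 + 6·8 + 1·3 = 107 ≡ 8.
  S_1 = Σ v_i α_i r_i = 2·4·8 + 4·1·10 + 9·6·0 + 6·2·8 + 1·10·3 = 230 ≡ 10.
  α_i^2 mod 11 = [5, 1, 3, 4, 1].
  S_2 = Σ v_i α_i^2 r_i = 2·5·8 + 4·1·10 + 9·3·0 + 6·4·8 + 1·1·3 = 315 ≡ 7.
  S = (8, 10, 7) ≠ 0, so r is not a codeword (an error is present).
Step 3: locate the error. For a single error e at position i, S_ℓ = v_i·e·α_i^ℓ, so α_err = S_1/S_0.
  S_0^{−1} = 8^{−1} = 7 (mod 11), so α_err = 10·7 = 70 ≡ 4 = α_1. Error position i = 1.
  Consistency check: S_2/S_1 = 7·10 = 70 ≡ 4 = α_err ✓ (single-error assumption holds).
Step 4: error magnitude e = S_0/v_1 = S_0·∏_{j≠1}(α_1 − α_j) = 8·6 = 48 ≡ 4 (mod 11).
Step 5: correct position 1: c_1 = r_1 − e = 8 − 4 ≡ 4 (mod 11). Hence c = [4, 10, 0, 8, 3].
  Check: interpolating c through the α_i gives m(x) = 1 + 9·x (degree < 2) with m(α_i) = c_i for every i, so c is indeed a codeword.


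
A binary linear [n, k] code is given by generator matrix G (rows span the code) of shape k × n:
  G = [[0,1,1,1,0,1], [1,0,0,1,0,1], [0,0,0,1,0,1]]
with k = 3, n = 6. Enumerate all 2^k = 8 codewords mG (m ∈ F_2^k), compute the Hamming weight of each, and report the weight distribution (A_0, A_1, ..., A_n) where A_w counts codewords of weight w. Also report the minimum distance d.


Weight distribution: A_0 = 1, A_1 = 1, A_2 = 2, A_3 = 2, A_4 = 1, A_5 = 1. Minimum distance d = 1.

Enumerate all 2^3 = 8 messages m ∈ F_2^3.
For each, compute codeword c = mG in F_2^6, then tally its weight.
  m = 000 → c = 000000, weight = 0.
  m = 100 → c = 011101, weight = 4.
  m = 010 → c = 100101, weight = 3.
  m = 110 → c = 111000, weight = 3.
  m = 001 → c = 000101, weight = 2.
  m = 101 → c = 011000, weight = 2.
  m = 011 → c = 100000, weight = 1.
  m = 111 → c = 111101, weight = 5.
Tally weights:
  weight 0: 1 codewords.
  weight 1: 1 codewords.
  weight 2: 2 codewords.
  weight 3: 2 codewords.
  weight 4: 1 codewords.
  weight 5: 1 codewords.
Minimum distance d = smallest w > 0 with A_w > 0 = 1.
Sanity: Σ A_w = 8 = 2^3 = 8 ✓.


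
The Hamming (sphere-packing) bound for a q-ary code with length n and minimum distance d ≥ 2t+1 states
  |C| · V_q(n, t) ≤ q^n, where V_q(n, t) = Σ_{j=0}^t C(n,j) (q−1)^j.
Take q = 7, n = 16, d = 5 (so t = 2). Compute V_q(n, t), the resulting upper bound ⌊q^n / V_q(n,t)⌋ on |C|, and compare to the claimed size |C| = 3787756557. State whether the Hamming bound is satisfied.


V_q(n, t) = 4417, q^n = 33232930569601, Hamming bound = 7523869270, |C| = 3787756557 ≤ bound (satisfied).

Step 1: Compute V_q(n, t) = Σ_{j=0}^2 C(n, j) (q−1)^j.
  j = 0: C(16,0)·(6)^0 = 1·1 = 1.
  j = 1: C(16,1)·(6)^1 = 16·6 = 96.
  j = 2: C(16,2)·(6)^2 = 120·36 = 4320.
  V_q(n, t) = 1 + 96 + 4320 = 4417.
Step 2: q^n = 7^16 = 33232930569601.
Step 3: Hamming bound ⌊q^n / V_q(n,t)⌋ = ⌊33232930569601/4417⌋ = 7523869270.
Step 4: Compare |C| = 3787756557 to 7523869270: satisfied.
The claimed |C| lies below the Hamming bound.


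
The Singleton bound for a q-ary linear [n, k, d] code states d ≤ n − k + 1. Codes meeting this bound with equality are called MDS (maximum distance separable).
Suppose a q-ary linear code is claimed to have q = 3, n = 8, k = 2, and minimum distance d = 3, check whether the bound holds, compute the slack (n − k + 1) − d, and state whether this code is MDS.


Singleton RHS = n − k + 1 = 7, slack = 4, bound satisfied, not MDS.

Singleton bound: d ≤ n − k + 1.
Here n = 8, k = 2, so n − k + 1 = 7.
Given d = 3, check d ≤ 7: YES.
Slack = (n − k + 1) − d = 4.
The code is NOT MDS (slack = 4 > 0).
Description: the claimed parameters are [8, 2, 3]_3; such a code would be non-MDS.


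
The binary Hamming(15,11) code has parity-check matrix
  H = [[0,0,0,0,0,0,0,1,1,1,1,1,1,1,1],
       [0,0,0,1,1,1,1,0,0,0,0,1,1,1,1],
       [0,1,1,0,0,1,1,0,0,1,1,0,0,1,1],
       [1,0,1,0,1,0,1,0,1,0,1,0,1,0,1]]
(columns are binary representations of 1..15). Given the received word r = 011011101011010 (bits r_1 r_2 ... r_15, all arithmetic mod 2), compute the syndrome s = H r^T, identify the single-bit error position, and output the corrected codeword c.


s = (0, 1, 0, 1)^T, error position = 5, corrected codeword c = 011001101011010

Compute s = H r^T mod 2 one row at a time:
  s_1 = 0 + 1 + 0 + 1 + 1 + 0 + 1 + 0 = 4 ≡ 0 (mod 2).
  s_2 = 0 + 1 + 1 + 1 + 1 + 0 + 1 + 0 = 5 ≡ 1 (mod 2).
  s_3 = 1 + 1 + 1 + 1 + 0 + 1 + 1 + 0 = 6 ≡ 0 (mod 2).
  s_4 = 0 + 1 + 1 + 1 + 1 + 1 + 0 + 0 = 5 ≡ 1 (mod 2).
s = (0, 1, 0, 1)^T — this equals column 5 of H (binary 0101), so error is at position 5.
Correct: flip bit 5 of r = 011011101011010 to get c = 011001101011010.


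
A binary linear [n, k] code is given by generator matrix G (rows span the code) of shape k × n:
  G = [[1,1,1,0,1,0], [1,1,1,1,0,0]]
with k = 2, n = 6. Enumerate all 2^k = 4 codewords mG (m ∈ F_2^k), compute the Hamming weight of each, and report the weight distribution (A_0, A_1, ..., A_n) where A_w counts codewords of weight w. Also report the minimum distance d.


Weight distribution: A_0 = 1, A_2 = 1, A_4 = 2. Minimum distance d = 2.

Enumerate all 2^2 = 4 messages m ∈ F_2^2.
For each, compute codeword c = mG in F_2^6, then tally its weight.
  m = 00 → c = 000000, weight = 0.
  m = 10 → c = 111010, weight = 4.
  m = 01 → c = 111100, weight = 4.
  m = 11 → c = 000110, weight = 2.
Tally weights:
  weight 0: 1 codewords.
  weight 2: 1 codewords.
  weight 4: 2 codewords.
Minimum distance d = smallest w > 0 with A_w > 0 = 2.
Sanity: Σ A_w = 4 = 2^2 = 4 ✓.


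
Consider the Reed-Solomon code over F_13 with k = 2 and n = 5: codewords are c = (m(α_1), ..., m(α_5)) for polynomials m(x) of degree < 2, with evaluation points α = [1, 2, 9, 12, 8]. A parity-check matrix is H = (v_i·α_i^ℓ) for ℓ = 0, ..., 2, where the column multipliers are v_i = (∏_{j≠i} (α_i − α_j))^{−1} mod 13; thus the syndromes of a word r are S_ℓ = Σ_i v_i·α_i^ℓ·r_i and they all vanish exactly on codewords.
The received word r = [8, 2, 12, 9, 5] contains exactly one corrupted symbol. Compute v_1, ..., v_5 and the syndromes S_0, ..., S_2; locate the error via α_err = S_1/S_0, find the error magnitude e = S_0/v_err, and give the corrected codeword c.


S = (4, 9, 4), error at position 4, error magnitude e = 2, c = [8, 2, 12, 7, 5].

Step 1: column multipliers v_i = (∏_{j≠i}(α_i − α_j))^{−1} mod 13.
  i = 1 (α = 1): (1−2)(1−9)(1−12)(1−8) = (−1)·(−8)·(−11)·(−7) = 616 ≡ 5, so v_1 = 5^{−1} = 8 (mod 13).
  i = 2 (α = 2): (2−1)(2−9)(2−12)(2−8) = 1·(−7)·(−10)·(−6) = −420 ≡ 9, so v_2 = 9^{−1} = 3 (mod 13).
  i = 3 (α = 9): (9−1)(9−2)(9−12)(9−8) = 8·7·(−3)·1 = −168 ≡ 1, so v_3 = 1^{−1} = 1 (mod 13).
  i = 4 (α = 12): (12−1)(12−2)(12−9)(12−8) = 11·10·3·4 = 1320 ≡ 7, so v_4 = 7^{−1} = 2 (mod 13).
  i = 5 (α = 8): (8−1)(8−2)(8−9)(8−12) = 7·6·(−1)·(−4) = 168 ≡ 12, so v_5 = 12^{−1} = 12 (mod 13).
  v = [8, 3, 1, 2, 12].
Step 2: syndromes of r = [8, 2, 12, 9, 5] (all sums mod 13).
  S_0 = Σ v_i r_i = 8·8 + 3·2 + 1·12 + 2·9 + 12·5 = 160 ≡ 4.
  S_1 = Σ v_i α_i r_i = 8·1·8 + 3·2·2 + 1·9·12 + 2·12·9 + 12·8·5 = 880 ≡ 9.
  α_i^2 mod 13 = [1, 4, 3, 1, 12].
  S_2 = Σ v_i α_i^2 r_i = 8·1·8 + 3·4·2 + 1·3·12 + 2·1·9 + 12·12·5 = 862 ≡ 4.
  S = (4, 9, 4) ≠ 0, so r is not a codeword (an error is present).
Step 3: locate the error. For a single error e at position i, S_ℓ = v_i·e·α_i^ℓ, so α_err = S_1/S_0.
  S_0^{−1} = 4^{−1} = 10 (mod 13), so α_err = 9·10 = 90 ≡ 12 = α_4. Error position i = 4.
  Consistency check: S_2/S_1 = 4·3 = 12 ≡ 12 = α_err ✓ (single-error assumption holds).
Step 4: error magnitude e = S_0/v_4 = S_0·∏_{j≠4}(α_4 − α_j) = 4·7 = 28 ≡ 2 (mod 13).
Step 5: correct position 4: c_4 = r_4 − e = 9 − 2 ≡ 7 (mod 13). Hence c = [8, 2, 12, 7, 5].
  Check: interpolating c through the α_i gives m(x) = 1 + 7·x (degree < 2) with m(α_i) = c_i for every i, so c is indeed a codeword.


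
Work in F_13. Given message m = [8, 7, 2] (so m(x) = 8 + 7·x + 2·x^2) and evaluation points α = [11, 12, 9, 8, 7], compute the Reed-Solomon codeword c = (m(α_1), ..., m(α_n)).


c = [2, 3, 12, 10, 12]

Message polynomial: m(x) = 8 + 7·x + 2·x^2 (mod 13).
For each evaluation point α_i, compute m(α_i) mod 13:
  α_1 = 11: Horner steps 2 → 3 → 2, so m(11) = 2.
  α_2 = 12: Horner steps 2 → 5 → 3, so m(12) = 3.
  α_3 = 9: Horner steps 2 → 12 → 12, so m(9) = 12.
  α_4 = 8: Horner steps 2 → 10 → 10, so m(8) = 10.
  α_5 = 7: Horner steps 2 → 8 → 12, so m(7) = 12.
Codeword c = [2, 3, 12, 10, 12] ∈ F_13^5.


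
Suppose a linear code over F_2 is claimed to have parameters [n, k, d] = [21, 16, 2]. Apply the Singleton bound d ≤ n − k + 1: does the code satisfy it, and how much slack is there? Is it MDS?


Singleton RHS = n − k + 1 = 6, slack = 4, bound satisfied, not MDS.

Singleton bound: d ≤ n − k + 1.
Here n = 21, k = 16, so n − k + 1 = 6.
Given d = 2, check d ≤ 6: YES.
Slack = (n − k + 1) − d = 4.
The code is NOT MDS (slack = 4 > 0).
Description: the claimed parameters are [21, 16, 2]_2; such a code would be non-MDS.


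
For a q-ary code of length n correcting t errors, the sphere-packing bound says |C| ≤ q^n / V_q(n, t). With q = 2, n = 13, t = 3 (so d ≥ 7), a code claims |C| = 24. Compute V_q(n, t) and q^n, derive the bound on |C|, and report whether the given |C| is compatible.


V_q(n, t) = 378, q^n = 8192, Hamming bound = 21, |C| = 24 > bound (violated).

Step 1: Compute V_q(n, t) = Σ_{j=0}^3 C(n, j) (q−1)^j.
  j = 0: C(13,0)·(1)^0 = 1·1 = 1.
  j = 1: C(13,1)·(1)^1 = 13·1 = 13.
  j = 2: C(13,2)·(1)^2 = 78·1 = 78.
  j = 3: C(13,3)·(1)^3 = 286·1 = 286.
  V_q(n, t) = 1 + 13 + 78 + 286 = 378.
Step 2: q^n = 2^13 = 8192.
Step 3: Hamming bound ⌊q^n / V_q(n,t)⌋ = ⌊8192/378⌋ = 21.
Step 4: Compare |C| = 24 to 21: violated.
The claimed |C| lies above the Hamming bound, so no 2-ary code of length 13 with d ≥ 7 can have 24 codewords.


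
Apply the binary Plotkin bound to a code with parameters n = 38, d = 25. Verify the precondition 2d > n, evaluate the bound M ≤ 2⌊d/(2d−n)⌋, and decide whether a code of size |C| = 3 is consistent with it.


Plotkin bound M ≤ 4; given |C| = 3 ≤ bound (satisfied).

Check applicability: 2d = 50, n = 38.
2d − n = 12 > 0, so Plotkin applies.
Compute d/(2d−n) = 25/12 ≈ 2.0833.
⌊d/(2d−n)⌋ = 2.
Plotkin bound: M ≤ 2·2 = 4.
Given |C| = 3, check: satisfied.
This |C| is below the Plotkin bound.


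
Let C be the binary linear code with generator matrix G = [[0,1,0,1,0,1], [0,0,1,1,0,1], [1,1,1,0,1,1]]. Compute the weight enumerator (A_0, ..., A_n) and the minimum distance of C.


Weight distribution: A_0 = 1, A_2 = 1, A_3 = 3, A_4 = 2, A_5 = 1. Minimum distance d = 2.

Enumerate all 2^3 = 8 messages m ∈ F_2^3.
For each, compute codeword c = mG in F_2^6, then tally its weight.
  m = 000 → c = 000000, weight = 0.
  m = 100 → c = 010101, weight = 3.
  m = 010 → c = 001101, weight = 3.
  m = 110 → c = 011000, weight = 2.
  m = 001 → c = 111011, weight = 5.
  m = 101 → c = 101110, weight = 4.
  m = 011 → c = 110110, weight = 4.
  m = 111 → c = 100011, weight = 3.
Tally weights:
  weight 0: 1 codewords.
  weight 2: 1 codewords.
  weight 3: 3 codewords.
  weight 4: 2 codewords.
  weight 5: 1 codewords.
Minimum distance d = smallest w > 0 with A_w > 0 = 2.
Sanity: Σ A_w = 8 = 2^3 = 8 ✓.


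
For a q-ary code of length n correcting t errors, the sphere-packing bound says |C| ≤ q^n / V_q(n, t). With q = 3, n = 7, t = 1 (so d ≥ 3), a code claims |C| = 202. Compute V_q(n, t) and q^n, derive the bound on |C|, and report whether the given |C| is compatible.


V_q(n, t) = 15, q^n = 2187, Hamming bound = 145, |C| = 202 > bound (violated).

Step 1: Compute V_q(n, t) = Σ_{j=0}^1 C(n, j) (q−1)^j.
  j = 0: C(7,0)·(2)^0 = 1·1 = 1.
  j = 1: C(7,1)·(2)^1 = 7·2 = 14.
  V_q(n, t) = 1 + 14 = 15.
Step 2: q^n = 3^7 = 2187.
Step 3: Hamming bound ⌊q^n / V_q(n,t)⌋ = ⌊2187/15⌋ = 145.
Step 4: Compare |C| = 202 to 145: violated.
The claimed |C| lies above the Hamming bound, so no 3-ary code of length 7 with d ≥ 3 can have 202 codewords.


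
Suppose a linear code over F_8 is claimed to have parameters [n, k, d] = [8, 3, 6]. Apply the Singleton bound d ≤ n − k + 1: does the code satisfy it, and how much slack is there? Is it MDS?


Singleton RHS = n − k + 1 = 6, slack = 0, bound satisfied, MDS.

Singleton bound: d ≤ n − k + 1.
Here n = 8, k = 3, so n − k + 1 = 6.
Given d = 6, check d ≤ 6: YES.
Slack = (n − k + 1) − d = 0.
The code is MDS (slack = 0).
Description: the claimed parameters are [8, 3, 6]_8; such a code would be MDS (meets Singleton bound).


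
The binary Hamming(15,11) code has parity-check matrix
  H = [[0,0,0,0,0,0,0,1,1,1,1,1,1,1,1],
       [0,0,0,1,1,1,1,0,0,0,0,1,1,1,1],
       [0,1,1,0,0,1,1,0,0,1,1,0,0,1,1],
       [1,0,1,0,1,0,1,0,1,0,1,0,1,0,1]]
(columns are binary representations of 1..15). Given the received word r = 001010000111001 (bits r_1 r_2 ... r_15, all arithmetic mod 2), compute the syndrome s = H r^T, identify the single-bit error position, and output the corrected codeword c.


s = (0, 1, 0, 0)^T, error position = 4, corrected codeword c = 001110000111001

Compute s = H r^T mod 2 one row at a time:
  s_1 = 0 + 0 + 1 + 1 + 1 + 0 + 0 + 1 = 4 ≡ 0 (mod 2).
  s_2 = 0 + 1 + 0 + 0 + 1 + 0 + 0 + 1 = 3 ≡ 1 (mod 2).
  s_3 = 0 + 1 + 0 + 0 + 1 + 1 + 0 + 1 = 4 ≡ 0 (mod 2).
  s_4 = 0 + 1 + 1 + 0 + 0 + 1 + 0 + 1 = 4 ≡ 0 (mod 2).
s = (0, 1, 0, 0)^T — this equals column 4 of H (binary 0100), so error is at position 4.
Correct: flip bit 4 of r = 001010000111001 to get c = 001110000111001.


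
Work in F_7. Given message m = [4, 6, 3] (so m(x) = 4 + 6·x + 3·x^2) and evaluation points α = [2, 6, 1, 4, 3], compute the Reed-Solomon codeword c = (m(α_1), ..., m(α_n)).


c = [0, 1, 6, 6, 0]

Message polynomial: m(x) = 4 + 6·x + 3·x^2 (mod 7).
For each evaluation point α_i, compute m(α_i) mod 7:
  α_1 = 2: Horner steps 3 → 5 → 0, so m(2) = 0.
  α_2 = 6: Horner steps 3 → 3 → 1, so m(6) = 1.
  α_3 = 1: Horner steps 3 → 2 → 6, so m(1) = 6.
  α_4 = 4: Horner steps 3 → 4 → 6, so m(4) = 6.
  α_5 = 3: Horner steps 3 → 1 → 0, so m(3) = 0.
Codeword c = [0, 1, 6, 6, 0] ∈ F_7^5.


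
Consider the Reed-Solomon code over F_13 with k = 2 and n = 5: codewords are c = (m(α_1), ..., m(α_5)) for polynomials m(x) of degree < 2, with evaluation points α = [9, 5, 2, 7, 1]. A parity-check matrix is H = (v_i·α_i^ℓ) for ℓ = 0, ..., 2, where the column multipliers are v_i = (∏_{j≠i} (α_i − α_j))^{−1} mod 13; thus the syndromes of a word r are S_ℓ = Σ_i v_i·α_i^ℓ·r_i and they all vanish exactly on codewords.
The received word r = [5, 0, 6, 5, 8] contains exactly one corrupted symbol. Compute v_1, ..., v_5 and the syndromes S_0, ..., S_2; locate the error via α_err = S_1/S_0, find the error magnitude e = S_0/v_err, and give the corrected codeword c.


S = (10, 5, 9), error at position 4, error magnitude e = 9, c = [5, 0, 6, 9, 8].

Step 1: column multipliers v_i = (∏_{j≠i}(α_i − α_j))^{−1} mod 13.
  i = 1 (α = 9): (9−5)(9−2)(9−7)(9−1) = 4·7·2·8 = 448 ≡ 6, so v_1 = 6^{−1} = 11 (mod 13).
  i = 2 (α = 5): (5−9)(5−2)(5−7)(5−1) = (−4)·3·(−2)·4 = 96 ≡ 5, so v_2 = 5^{−1} = 8 (mod 13).
  i = 3 (α = 2): (2−9)(2−5)(2−7)(2−1) = (−7)·(−3)·(−5)·1 = −105 ≡ 12, so v_3 = 12^{−1} = 12 (mod 13).
  i = 4 (α = 7): (7−9)(7−5)(7−2)(7−1) = (−2)·2·5·6 = −120 ≡ 10, so v_4 = 10^{−1} = 4 (mod 13).
  i = 5 (α = 1): (1−9)(1−5)(1−2)(1−7) = (−8)·(−4)·(−1)·(−6) = 192 ≡ 10, so v_5 = 10^{−1} = 4 (mod 13).
  v = [11, 8, 12, 4, 4].
Step 2: syndromes of r = [5, 0, 6, 5, 8] (all sums mod 13).
  S_0 = Σ v_i r_i = 11·5 + 8·0 + 12·6 + 4·5 + 4·8 = 179 ≡ 10.
  S_1 = Σ v_i α_i r_i = 11·9·5 + 8·5·0 + 12·2·6 + 4·7·5 + 4·1·8 = 811 ≡ 5.
  α_i^2 mod 13 = [3, 12, 4, 10, 1].
  S_2 = Σ v_i α_i^2 r_i = 11·3·5 + 8·12·0 + 12·4·6 + 4·10·5 + 4·1·8 = 685 ≡ 9.
  S = (10, 5, 9) ≠ 0, so r is not a codeword (an error is present).
Step 3: locate the error. For a single error e at position i, S_ℓ = v_i·e·α_i^ℓ, so α_err = S_1/S_0.
  S_0^{−1} = 10^{−1} = 4 (mod 13), so α_err = 5·4 = 20 ≡ 7 = α_4. Error position i = 4.
  Consistency check: S_2/S_1 = 9·8 = 72 ≡ 7 = α_err ✓ (single-error assumption holds).
Step 4: error magnitude e = S_0/v_4 = S_0·∏_{j≠4}(α_4 − α_j) = 10·10 = 100 ≡ 9 (mod 13).
Step 5: correct position 4: c_4 = r_4 − e = 5 − 9 ≡ 9 (mod 13). Hence c = [5, 0, 6, 9, 8].
  Check: interpolating c through the α_i gives m(x) = 10 + 11·x (degree < 2) with m(α_i) = c_i for every i, so c is indeed a codeword.


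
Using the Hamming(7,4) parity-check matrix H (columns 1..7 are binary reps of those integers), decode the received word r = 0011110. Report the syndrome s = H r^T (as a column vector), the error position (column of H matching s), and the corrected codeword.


s = (1, 0, 0)^T, error position = 4, corrected codeword c = 0010110

Compute s = H r^T mod 2 one row at a time:
  s_1 = 1 + 1 + 1 + 0 = 3 ≡ 1 (mod 2).
  s_2 = 0 + 1 + 1 + 0 = 2 ≡ 0 (mod 2).
  s_3 = 0 + 1 + 1 + 0 = 2 ≡ 0 (mod 2).
s = (1, 0, 0)^T — this equals column 4 of H (binary 100), so error is at position 4.
Correct: flip bit 4 of r = 0011110 to get c = 0010110.


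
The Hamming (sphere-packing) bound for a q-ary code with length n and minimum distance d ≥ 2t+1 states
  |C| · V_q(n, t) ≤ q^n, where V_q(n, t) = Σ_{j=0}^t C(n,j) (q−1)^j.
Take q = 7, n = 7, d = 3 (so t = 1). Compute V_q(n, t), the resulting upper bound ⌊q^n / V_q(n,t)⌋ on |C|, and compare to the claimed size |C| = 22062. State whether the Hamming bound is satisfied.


V_q(n, t) = 43, q^n = 823543, Hamming bound = 19152, |C| = 22062 > bound (violated).

Step 1: Compute V_q(n, t) = Σ_{j=0}^1 C(n, j) (q−1)^j.
  j = 0: C(7,0)·(6)^0 = 1·1 = 1.
  j = 1: C(7,1)·(6)^1 = 7·6 = 42.
  V_q(n, t) = 1 + 42 = 43.
Step 2: q^n = 7^7 = 823543.
Step 3: Hamming bound ⌊q^n / V_q(n,t)⌋ = ⌊823543/43⌋ = 19152.
Step 4: Compare |C| = 22062 to 19152: violated.
The claimed |C| lies above the Hamming bound, so no 7-ary code of length 7 with d ≥ 3 can have 22062 codewords.


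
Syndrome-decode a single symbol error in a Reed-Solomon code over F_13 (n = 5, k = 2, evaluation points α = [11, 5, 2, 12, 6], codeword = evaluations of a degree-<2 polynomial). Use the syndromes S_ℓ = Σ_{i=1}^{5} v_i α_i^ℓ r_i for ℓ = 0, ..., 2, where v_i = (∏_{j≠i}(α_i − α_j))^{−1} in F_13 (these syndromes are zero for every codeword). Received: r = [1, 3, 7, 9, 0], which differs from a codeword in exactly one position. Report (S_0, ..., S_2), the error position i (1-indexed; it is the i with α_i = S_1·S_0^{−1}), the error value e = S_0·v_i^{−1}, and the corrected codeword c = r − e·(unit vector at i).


S = (6, 4, 7), error at position 2, error magnitude e = 11, c = [1, 5, 7, 9, 0].

Step 1: column multipliers v_i = (∏_{j≠i}(α_i − α_j))^{−1} mod 13.
  i = 1 (α = 11): (11−5)(11−2)(11−12)(11−6) = 6·9·(−1)·5 = −270 ≡ 3, so v_1 = 3^{−1} = 9 (mod 13).
  i = 2 (α = 5): (5−11)(5−2)(5−12)(5−6) = (−6)·3·(−7)·(−1) = −126 ≡ 4, so v_2 = 4^{−1} = 10 (mod 13).
  i = 3 (α = 2): (2−11)(2−5)(2−12)(2−6) = (−9)·(−3)·(−10)·(−4) = 1080 ≡ 1, so v_3 = 1^{−1} = 1 (mod 13).
  i = 4 (α = 12): (12−11)(12−5)(12−2)(12−6) = 1·7·10·6 = 420 ≡ 4, so v_4 = 4^{−1} = 10 (mod 13).
  i = 5 (α = 6): (6−11)(6−5)(6−2)(6−12) = (−5)·1·4·(−6) = 120 ≡ 3, so v_5 = 3^{−1} = 9 (mod 13).
  v = [9, 10, 1, 10, 9].
Step 2: syndromes of r = [1, 3, 7, 9, 0] (all sums mod 13).
  S_0 = Σ v_i r_i = 9·1 + 10·3 + 1·7 + 10·9 + 9·0 = 136 ≡ 6.
  S_1 = Σ v_i α_i r_i = 9·11·1 + 10·5·3 + 1·2·7 + 10·12·9 + 9·6·0 = 1343 ≡ 4.
  α_i^2 mod 13 = [4, 12, 4, 1, 10].
  S_2 = Σ v_i α_i^2 r_i = 9·4·1 + 10·12·3 + 1·4·7 + 10·1·9 + 9·10·0 = 514 ≡ 7.
  S = (6, 4, 7) ≠ 0, so r is not a codeword (an error is present).
Step 3: locate the error. For a single error e at position i, S_ℓ = v_i·e·α_i^ℓ, so α_err = S_1/S_0.
  S_0^{−1} = 6^{−1} = 11 (mod 13), so α_err = 4·11 = 44 ≡ 5 = α_2. Error position i = 2.
  Consistency check: S_2/S_1 = 7·10 = 70 ≡ 5 = α_err ✓ (single-error assumption holds).
Step 4: error magnitude e = S_0/v_2 = S_0·∏_{j≠2}(α_2 − α_j) = 6·4 = 24 ≡ 11 (mod 13).
Step 5: correct position 2: c_2 = r_2 − e = 3 − 11 ≡ 5 (mod 13). Hence c = [1, 5, 7, 9, 0].
  Check: interpolating c through the α_i gives m(x) = 4 + 8·x (degree < 2) with m(α_i) = c_i for every i, so c is indeed a codeword.


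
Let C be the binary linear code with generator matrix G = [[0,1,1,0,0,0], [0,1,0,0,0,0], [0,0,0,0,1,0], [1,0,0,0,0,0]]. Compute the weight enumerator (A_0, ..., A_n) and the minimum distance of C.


Weight distribution: A_0 = 1, A_1 = 4, A_2 = 6, A_3 = 4, A_4 = 1. Minimum distance d = 1.

Enumerate all 2^4 = 16 messages m ∈ F_2^4.
For each, compute codeword c = mG in F_2^6, then tally its weight.
  m = 0000 → c = 000000, weight = 0.
  m = 1000 → c = 011000, weight = 2.
  m = 0100 → c = 010000, weight = 1.
  m = 1100 → c = 001000, weight = 1.
  m = 0010 → c = 000010, weight = 1.
  m = 1010 → c = 011010, weight = 3.
  m = 0110 → c = 010010, weight = 2.
  m = 1110 → c = 001010, weight = 2.
  m = 0001 → c = 100000, weight = 1.
  m = 1001 → c = 111000, weight = 3.
  m = 0101 → c = 110000, weight = 2.
  m = 1101 → c = 101000, weight = 2.
  m = 0011 → c = 100010, weight = 2.
  m = 1011 → c = 111010, weight = 4.
  m = 0111 → c = 110010, weight = 3.
  m = 1111 → c = 101010, weight = 3.
Tally weights:
  weight 0: 1 codewords.
  weight 1: 4 codewords.
  weight 2: 6 codewords.
  weight 3: 4 codewords.
  weight 4: 1 codewords.
Minimum distance d = smallest w > 0 with A_w > 0 = 1.
Sanity: Σ A_w = 16 = 2^4 = 16 ✓.


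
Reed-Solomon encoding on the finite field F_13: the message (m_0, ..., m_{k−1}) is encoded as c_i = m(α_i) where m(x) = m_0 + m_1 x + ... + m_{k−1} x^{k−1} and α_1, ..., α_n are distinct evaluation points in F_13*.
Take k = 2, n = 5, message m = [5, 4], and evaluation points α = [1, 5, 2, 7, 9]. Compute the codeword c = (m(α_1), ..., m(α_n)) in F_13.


c = [9, 12, 0, 7, 2]

Message polynomial: m(x) = 5 + 4·x (mod 13).
For each evaluation point α_i, compute m(α_i) mod 13:
  α_1 = 1: Horner steps 4 → 9, so m(1) = 9.
  α_2 = 5: Horner steps 4 → 12, so m(5) = 12.
  α_3 = 2: Horner steps 4 → 0, so m(2) = 0.
  α_4 = 7: Horner steps 4 → 7, so m(7) = 7.
  α_5 = 9: Horner steps 4 → 2, so m(9) = 2.
Codeword c = [9, 12, 0, 7, 2] ∈ F_13^5.


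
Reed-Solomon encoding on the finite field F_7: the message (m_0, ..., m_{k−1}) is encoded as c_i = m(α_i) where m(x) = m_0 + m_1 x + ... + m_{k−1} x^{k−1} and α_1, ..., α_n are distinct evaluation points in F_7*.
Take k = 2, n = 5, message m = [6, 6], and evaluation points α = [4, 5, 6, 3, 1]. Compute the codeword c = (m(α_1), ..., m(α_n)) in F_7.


c = [2, 1, 0, 3, 5]

Message polynomial: m(x) = 6 + 6·x (mod 7).
For each evaluation point α_i, compute m(α_i) mod 7:
  α_1 = 4: Horner steps 6 → 2, so m(4) = 2.
  α_2 = 5: Horner steps 6 → 1, so m(5) = 1.
  α_3 = 6: Horner steps 6 → 0, so m(6) = 0.
  α_4 = 3: Horner steps 6 → 3, so m(3) = 3.
  α_5 = 1: Horner steps 6 → 5, so m(1) = 5.
Codeword c = [2, 1, 0, 3, 5] ∈ F_7^5.


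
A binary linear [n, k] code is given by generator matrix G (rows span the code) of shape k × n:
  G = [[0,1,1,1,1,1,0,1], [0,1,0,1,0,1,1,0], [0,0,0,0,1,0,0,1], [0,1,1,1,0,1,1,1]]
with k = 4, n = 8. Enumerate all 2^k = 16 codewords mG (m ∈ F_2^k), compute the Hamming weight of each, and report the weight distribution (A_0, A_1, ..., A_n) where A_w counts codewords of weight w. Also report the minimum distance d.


Weight distribution: A_0 = 1, A_2 = 6, A_4 = 5, A_6 = 4. Minimum distance d = 2.

Enumerate all 2^4 = 16 messages m ∈ F_2^4.
For each, compute codeword c = mG in F_2^8, then tally its weight.
  m = 0000 → c = 00000000, weight = 0.
  m = 1000 → c = 01111101, weight = 6.
  m = 0100 → c = 01010110, weight = 4.
  m = 1100 → c = 00101011, weight = 4.
  m = 0010 → c = 00001001, weight = 2.
  m = 1010 → c = 01110100, weight = 4.
  m = 0110 → c = 01011111, weight = 6.
  m = 1110 → c = 00100010, weight = 2.
  m = 0001 → c = 01110111, weight = 6.
  m = 1001 → c = 00001010, weight = 2.
  m = 0101 → c = 00100001, weight = 2.
  m = 1101 → c = 01011100, weight = 4.
  m = 0011 → c = 01111110, weight = 6.
  m = 1011 → c = 00000011, weight = 2.
  m = 0111 → c = 00101000, weight = 2.
  m = 1111 → c = 01010101, weight = 4.
Tally weights:
  weight 0: 1 codewords.
  weight 2: 6 codewords.
  weight 4: 5 codewords.
  weight 6: 4 codewords.
Minimum distance d = smallest w > 0 with A_w > 0 = 2.
Sanity: Σ A_w = 16 = 2^4 = 16 ✓.
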